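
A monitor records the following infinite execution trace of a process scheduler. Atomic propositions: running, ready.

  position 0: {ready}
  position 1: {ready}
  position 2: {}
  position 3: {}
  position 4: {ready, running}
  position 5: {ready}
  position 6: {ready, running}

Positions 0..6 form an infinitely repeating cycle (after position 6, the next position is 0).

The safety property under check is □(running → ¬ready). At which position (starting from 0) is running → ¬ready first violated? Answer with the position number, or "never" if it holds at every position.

4

Check running → ¬ready at each position in order: 0 ✓, 1 ✓, 2 ✓, 3 ✓.
At position 4 the labels are {ready, running}, so running → ¬ready is false there. This is the first violation.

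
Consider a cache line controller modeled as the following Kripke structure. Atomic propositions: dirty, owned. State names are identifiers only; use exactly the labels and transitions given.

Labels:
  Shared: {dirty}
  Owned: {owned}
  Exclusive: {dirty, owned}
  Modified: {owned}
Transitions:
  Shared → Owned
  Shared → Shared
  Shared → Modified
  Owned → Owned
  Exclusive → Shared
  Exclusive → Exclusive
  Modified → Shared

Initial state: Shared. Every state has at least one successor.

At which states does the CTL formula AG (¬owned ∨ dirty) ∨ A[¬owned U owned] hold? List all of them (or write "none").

States satisfying ¬owned ∨ dirty: {Shared, Exclusive}.
States satisfying AG (¬owned ∨ dirty): ∅.
States satisfying ¬owned: {Shared}.
States satisfying owned: {Owned, Exclusive, Modified}.
States satisfying A[¬owned U owned]: {Owned, Exclusive, Modified}.
States satisfying AG (¬owned ∨ dirty) ∨ A[¬owned U owned]: {Owned, Exclusive, Modified}.

{Owned, Exclusive, Modified}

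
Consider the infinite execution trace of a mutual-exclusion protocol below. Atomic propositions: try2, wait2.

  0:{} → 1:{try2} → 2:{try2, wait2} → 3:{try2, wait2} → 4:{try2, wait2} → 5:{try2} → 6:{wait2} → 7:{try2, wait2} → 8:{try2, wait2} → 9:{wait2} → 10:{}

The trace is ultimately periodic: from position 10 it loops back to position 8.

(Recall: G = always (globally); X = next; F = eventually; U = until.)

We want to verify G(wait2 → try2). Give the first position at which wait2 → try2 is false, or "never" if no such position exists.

Check wait2 → try2 at each position in order: 0 ✓, 1 ✓, 2 ✓, 3 ✓, 4 ✓, 5 ✓.
At position 6 the labels are {wait2}, so wait2 → try2 is false there. This is the first violation.

6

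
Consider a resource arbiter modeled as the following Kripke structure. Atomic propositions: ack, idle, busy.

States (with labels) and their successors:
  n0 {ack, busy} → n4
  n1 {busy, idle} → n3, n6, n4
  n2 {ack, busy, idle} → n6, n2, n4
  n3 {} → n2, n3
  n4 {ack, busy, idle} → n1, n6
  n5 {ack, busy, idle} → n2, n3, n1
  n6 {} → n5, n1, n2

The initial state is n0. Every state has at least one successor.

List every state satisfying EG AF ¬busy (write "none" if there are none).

{n3}

States satisfying AF ¬busy: {n3, n6}.
States satisfying EG AF ¬busy: {n3}.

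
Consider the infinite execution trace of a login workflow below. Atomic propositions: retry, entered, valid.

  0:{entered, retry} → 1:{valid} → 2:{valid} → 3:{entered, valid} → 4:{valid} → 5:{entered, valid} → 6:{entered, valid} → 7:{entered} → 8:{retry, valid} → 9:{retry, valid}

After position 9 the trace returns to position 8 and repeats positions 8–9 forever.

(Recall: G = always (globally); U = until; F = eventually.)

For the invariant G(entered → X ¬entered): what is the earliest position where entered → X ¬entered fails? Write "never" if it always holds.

5

Check entered → X ¬entered at each position in order: 0 ✓, 1 ✓, 2 ✓, 3 ✓, 4 ✓.
At position 5 the labels are {entered, valid} and the next position 6 has {entered, valid}, so entered → X ¬entered is false there. This is the first violation.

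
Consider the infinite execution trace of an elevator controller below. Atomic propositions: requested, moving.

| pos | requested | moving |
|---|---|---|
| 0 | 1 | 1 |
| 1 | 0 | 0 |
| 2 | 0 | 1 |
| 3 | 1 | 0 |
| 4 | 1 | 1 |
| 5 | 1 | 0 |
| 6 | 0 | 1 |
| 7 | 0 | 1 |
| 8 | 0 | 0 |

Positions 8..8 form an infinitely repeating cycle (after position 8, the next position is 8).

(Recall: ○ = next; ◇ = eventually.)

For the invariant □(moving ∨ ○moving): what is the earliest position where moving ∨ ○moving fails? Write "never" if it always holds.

8

Check moving ∨ ○moving at each position in order: 0 ✓, 1 ✓, 2 ✓, 3 ✓, 4 ✓, 5 ✓, 6 ✓, 7 ✓.
At position 8 the labels are {} and the next position 8 has {}, so moving ∨ ○moving is false there. This is the first violation.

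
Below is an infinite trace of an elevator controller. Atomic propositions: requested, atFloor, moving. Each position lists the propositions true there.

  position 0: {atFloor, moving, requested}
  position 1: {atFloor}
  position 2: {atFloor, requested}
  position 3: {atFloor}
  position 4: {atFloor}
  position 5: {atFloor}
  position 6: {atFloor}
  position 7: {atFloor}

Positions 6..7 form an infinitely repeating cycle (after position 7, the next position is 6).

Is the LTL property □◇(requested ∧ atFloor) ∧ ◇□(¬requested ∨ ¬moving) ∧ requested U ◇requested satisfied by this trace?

Does not hold

◇(requested ∧ atFloor) must hold at every position from 0 onward. It fails at position 3, so □◇(requested ∧ atFloor) is false.
At position 0: □◇(requested ∧ atFloor) is false; ◇□(¬requested ∨ ¬moving) ∧ requested U ◇requested is true; so □◇(requested ∧ atFloor) ∧ ◇□(¬requested ∨ ¬moving) ∧ requested U ◇requested is false.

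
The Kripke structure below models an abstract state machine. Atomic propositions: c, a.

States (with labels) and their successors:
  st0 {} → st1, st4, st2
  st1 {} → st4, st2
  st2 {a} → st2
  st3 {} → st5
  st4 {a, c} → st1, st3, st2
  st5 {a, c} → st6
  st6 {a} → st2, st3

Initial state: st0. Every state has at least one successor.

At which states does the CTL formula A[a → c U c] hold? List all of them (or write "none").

States satisfying a → c: {st0, st1, st3, st4, st5}.
States satisfying c: {st4, st5}.
States satisfying A[a → c U c]: {st3, st4, st5}.

{st3, st4, st5}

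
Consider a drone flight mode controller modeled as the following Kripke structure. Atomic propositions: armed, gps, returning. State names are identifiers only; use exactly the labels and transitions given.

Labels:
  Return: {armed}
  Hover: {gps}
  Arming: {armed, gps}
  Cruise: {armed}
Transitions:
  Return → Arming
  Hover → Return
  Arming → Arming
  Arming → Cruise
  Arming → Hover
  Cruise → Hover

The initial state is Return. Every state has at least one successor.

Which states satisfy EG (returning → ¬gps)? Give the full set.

{Return, Hover, Arming, Cruise}

States satisfying returning → ¬gps: {Return, Hover, Arming, Cruise}.
States satisfying EG (returning → ¬gps): {Return, Hover, Arming, Cruise}.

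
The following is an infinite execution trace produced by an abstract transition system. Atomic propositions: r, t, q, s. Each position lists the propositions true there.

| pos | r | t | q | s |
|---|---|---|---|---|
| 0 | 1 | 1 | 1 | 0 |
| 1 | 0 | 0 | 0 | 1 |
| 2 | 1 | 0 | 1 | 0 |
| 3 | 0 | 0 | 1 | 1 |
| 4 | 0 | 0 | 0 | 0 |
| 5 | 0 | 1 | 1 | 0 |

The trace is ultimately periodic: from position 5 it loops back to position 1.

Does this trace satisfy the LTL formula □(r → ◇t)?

r → ◇t holds at every position 0..5, and those are all positions ever visited, so □(r → ◇t) holds.
Positions where r holds: 0, 2.
Check ◇t at each: 0→ok, 2→ok.

Yes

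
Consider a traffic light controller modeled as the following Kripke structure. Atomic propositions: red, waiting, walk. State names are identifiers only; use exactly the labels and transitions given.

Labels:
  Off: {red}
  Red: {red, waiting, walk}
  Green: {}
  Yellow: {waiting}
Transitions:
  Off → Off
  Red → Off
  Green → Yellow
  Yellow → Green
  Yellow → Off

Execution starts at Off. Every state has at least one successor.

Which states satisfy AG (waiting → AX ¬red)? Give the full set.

States satisfying waiting → AX ¬red: {Off, Green}.
States satisfying AG (waiting → AX ¬red): {Off}.

{Off}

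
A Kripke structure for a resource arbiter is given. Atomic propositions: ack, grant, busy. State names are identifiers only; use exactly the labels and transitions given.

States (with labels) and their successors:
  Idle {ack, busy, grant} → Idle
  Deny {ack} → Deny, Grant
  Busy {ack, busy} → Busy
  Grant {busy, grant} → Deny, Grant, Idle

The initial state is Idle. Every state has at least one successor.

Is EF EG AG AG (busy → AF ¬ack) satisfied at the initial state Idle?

States satisfying EG AG AG (busy → AF ¬ack): ∅.
States satisfying EF EG AG AG (busy → AF ¬ack): ∅.
No suitable path/successor from Idle witnesses the formula.
Idle ∉ Sat(EF EG AG AG (busy → AF ¬ack)).

Violated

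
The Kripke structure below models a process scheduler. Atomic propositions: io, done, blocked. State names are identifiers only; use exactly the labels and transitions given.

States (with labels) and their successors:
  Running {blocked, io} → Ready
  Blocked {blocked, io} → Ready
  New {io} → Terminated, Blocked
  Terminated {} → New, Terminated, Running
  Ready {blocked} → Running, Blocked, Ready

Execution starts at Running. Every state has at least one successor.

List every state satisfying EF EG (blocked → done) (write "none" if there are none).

States satisfying EG (blocked → done): {New, Terminated}.
States satisfying EF EG (blocked → done): {New, Terminated}.

{New, Terminated}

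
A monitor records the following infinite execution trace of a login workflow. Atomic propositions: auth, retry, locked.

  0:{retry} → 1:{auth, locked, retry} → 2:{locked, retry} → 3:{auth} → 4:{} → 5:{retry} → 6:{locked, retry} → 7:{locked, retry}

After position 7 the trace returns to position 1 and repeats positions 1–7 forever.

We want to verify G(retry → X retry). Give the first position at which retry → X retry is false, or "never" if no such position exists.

2

Check retry → X retry at each position in order: 0 ✓, 1 ✓.
At position 2 the labels are {locked, retry} and the next position 3 has {auth}, so retry → X retry is false there. This is the first violation.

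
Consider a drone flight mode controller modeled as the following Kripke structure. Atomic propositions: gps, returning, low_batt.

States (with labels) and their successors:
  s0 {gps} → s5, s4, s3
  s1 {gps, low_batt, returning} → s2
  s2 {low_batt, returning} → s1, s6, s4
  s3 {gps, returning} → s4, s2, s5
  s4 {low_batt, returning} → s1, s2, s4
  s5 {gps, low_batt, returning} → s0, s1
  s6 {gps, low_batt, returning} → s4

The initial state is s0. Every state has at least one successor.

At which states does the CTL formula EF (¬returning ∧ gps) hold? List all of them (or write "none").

States satisfying ¬returning ∧ gps: {s0}.
States satisfying EF (¬returning ∧ gps): {s0, s3, s5}.

{s0, s3, s5}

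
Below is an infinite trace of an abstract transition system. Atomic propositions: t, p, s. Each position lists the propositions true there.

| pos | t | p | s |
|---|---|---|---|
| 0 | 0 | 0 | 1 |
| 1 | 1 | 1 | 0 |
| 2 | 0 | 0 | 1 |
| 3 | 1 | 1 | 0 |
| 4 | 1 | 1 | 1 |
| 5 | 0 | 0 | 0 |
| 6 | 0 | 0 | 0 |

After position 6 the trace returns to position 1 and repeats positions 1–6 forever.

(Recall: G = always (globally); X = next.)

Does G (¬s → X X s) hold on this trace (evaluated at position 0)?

¬s → X X s must hold at every position from 0 onward. It fails at position 1, so G (¬s → X X s) is false.
Positions where ¬s holds: 1, 3, 5, 6.
Check X X s at each: 1→fails, 3→fails, 5→fails, 6→ok.

Does not hold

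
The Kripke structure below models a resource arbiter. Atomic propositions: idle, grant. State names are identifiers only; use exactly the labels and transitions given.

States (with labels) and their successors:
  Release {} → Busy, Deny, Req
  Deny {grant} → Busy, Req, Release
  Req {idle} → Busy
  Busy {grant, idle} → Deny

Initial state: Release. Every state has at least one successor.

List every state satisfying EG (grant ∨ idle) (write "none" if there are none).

{Deny, Req, Busy}

States satisfying grant ∨ idle: {Deny, Req, Busy}.
States satisfying EG (grant ∨ idle): {Deny, Req, Busy}.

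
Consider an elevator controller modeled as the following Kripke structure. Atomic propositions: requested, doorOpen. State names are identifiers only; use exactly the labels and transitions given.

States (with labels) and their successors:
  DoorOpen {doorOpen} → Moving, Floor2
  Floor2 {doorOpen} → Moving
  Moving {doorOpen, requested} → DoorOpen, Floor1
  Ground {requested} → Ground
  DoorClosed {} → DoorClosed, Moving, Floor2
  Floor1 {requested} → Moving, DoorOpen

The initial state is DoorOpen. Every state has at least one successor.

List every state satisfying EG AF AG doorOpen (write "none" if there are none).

States satisfying AF AG doorOpen: ∅.
States satisfying EG AF AG doorOpen: ∅.

none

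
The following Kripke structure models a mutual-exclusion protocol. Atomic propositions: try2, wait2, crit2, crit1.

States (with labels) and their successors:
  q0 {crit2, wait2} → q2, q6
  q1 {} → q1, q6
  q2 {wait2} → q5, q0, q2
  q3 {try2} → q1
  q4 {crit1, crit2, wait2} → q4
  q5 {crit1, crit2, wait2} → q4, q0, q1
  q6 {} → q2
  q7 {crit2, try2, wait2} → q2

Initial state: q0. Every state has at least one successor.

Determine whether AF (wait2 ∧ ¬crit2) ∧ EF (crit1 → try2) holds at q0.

Satisfied

States satisfying wait2 ∧ ¬crit2: {q2}.
States satisfying AF (wait2 ∧ ¬crit2): {q0, q2, q6, q7}.
States satisfying crit1 → try2: {q0, q1, q2, q3, q6, q7}.
States satisfying EF (crit1 → try2): {q0, q1, q2, q3, q5, q6, q7}.
States satisfying AF (wait2 ∧ ¬crit2) ∧ EF (crit1 → try2): {q0, q2, q6, q7}.
q0 ∈ Sat(AF (wait2 ∧ ¬crit2) ∧ EF (crit1 → try2)).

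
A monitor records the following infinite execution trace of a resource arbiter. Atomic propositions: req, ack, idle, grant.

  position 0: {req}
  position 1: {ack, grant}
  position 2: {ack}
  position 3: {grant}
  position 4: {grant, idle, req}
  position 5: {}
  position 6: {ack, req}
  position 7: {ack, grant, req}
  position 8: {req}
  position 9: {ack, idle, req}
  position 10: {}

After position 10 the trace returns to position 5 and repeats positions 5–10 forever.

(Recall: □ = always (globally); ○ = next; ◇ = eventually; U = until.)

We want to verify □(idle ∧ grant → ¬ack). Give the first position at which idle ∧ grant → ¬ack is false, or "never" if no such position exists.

idle ∧ grant → ¬ack holds at every position 0..10, and those are all the positions the trace ever visits, so the invariant □(idle ∧ grant → ¬ack) is never violated.

never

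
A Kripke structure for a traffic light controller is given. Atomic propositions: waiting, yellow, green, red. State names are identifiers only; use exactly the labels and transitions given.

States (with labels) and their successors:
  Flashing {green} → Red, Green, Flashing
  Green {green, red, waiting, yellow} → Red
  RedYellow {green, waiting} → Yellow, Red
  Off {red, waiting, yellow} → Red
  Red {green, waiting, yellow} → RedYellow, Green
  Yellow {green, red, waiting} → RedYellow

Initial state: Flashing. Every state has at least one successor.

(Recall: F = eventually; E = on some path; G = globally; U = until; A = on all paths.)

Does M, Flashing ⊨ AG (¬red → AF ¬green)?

No

States satisfying ¬red → AF ¬green: {Green, Off, Yellow}.
States satisfying AG (¬red → AF ¬green): ∅.
Flashing is reachable from Flashing and violates ¬red → AF ¬green, so AG fails at Flashing.
Flashing ∉ Sat(AG (¬red → AF ¬green)).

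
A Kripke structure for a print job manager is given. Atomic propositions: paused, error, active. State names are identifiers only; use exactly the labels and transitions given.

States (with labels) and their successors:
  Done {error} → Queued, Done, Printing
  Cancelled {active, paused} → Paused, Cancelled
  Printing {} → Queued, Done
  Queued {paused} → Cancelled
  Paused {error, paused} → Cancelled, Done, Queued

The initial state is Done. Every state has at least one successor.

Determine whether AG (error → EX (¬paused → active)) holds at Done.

Holds

States satisfying error → EX (¬paused → active): {Done, Cancelled, Printing, Queued, Paused}.
States satisfying AG (error → EX (¬paused → active)): {Done, Cancelled, Printing, Queued, Paused}.
Every state reachable from Done satisfies error → EX (¬paused → active).
Done ∈ Sat(AG (error → EX (¬paused → active))).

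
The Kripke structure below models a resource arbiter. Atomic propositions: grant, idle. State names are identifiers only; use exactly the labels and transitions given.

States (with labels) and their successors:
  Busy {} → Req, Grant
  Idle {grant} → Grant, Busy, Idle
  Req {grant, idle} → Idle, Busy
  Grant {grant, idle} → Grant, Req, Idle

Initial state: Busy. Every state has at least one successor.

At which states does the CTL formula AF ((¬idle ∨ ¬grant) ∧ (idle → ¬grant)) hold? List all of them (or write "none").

{Busy, Idle, Req}

States satisfying (¬idle ∨ ¬grant) ∧ (idle → ¬grant): {Busy, Idle}.
States satisfying AF ((¬idle ∨ ¬grant) ∧ (idle → ¬grant)): {Busy, Idle, Req}.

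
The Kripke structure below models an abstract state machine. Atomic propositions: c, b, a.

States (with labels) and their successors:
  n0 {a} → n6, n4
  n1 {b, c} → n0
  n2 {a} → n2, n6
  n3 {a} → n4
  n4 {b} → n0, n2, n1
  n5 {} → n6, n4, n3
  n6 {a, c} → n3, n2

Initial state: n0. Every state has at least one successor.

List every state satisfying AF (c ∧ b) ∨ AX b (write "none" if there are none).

States satisfying c ∧ b: {n1}.
States satisfying AF (c ∧ b): {n1}.
States satisfying b: {n1, n4}.
States satisfying AX b: {n3}.
States satisfying AF (c ∧ b) ∨ AX b: {n1, n3}.

{n1, n3}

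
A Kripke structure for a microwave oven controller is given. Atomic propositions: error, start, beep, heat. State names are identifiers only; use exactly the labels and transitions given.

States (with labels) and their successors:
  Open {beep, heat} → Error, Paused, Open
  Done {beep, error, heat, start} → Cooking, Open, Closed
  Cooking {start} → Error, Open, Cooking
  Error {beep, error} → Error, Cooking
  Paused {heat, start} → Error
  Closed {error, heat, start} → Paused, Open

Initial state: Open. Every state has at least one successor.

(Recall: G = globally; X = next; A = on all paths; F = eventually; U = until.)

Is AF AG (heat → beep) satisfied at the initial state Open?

Does not hold

States satisfying AG (heat → beep): ∅.
States satisfying AF AG (heat → beep): ∅.
There is a path from Open along which AG (heat → beep) never holds.
Open ∉ Sat(AF AG (heat → beep)).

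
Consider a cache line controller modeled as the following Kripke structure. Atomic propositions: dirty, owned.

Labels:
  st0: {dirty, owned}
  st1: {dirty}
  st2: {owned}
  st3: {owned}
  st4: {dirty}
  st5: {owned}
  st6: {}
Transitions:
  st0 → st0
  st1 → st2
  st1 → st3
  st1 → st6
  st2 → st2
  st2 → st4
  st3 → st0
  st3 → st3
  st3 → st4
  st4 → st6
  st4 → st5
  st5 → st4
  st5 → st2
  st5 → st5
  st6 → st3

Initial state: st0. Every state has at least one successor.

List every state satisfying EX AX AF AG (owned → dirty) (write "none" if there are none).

States satisfying AX AF AG (owned → dirty): {st0}.
States satisfying EX AX AF AG (owned → dirty): {st0, st3}.

{st0, st3}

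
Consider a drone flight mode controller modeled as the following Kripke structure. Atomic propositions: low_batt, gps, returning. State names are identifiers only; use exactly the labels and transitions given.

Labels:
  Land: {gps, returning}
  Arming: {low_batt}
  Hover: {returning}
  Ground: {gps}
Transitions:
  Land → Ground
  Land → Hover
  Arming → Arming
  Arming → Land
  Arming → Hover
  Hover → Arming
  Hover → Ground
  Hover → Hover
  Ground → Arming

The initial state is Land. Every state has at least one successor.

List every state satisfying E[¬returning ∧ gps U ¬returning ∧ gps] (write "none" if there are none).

{Ground}

States satisfying ¬returning ∧ gps: {Ground}.
States satisfying E[¬returning ∧ gps U ¬returning ∧ gps]: {Ground}.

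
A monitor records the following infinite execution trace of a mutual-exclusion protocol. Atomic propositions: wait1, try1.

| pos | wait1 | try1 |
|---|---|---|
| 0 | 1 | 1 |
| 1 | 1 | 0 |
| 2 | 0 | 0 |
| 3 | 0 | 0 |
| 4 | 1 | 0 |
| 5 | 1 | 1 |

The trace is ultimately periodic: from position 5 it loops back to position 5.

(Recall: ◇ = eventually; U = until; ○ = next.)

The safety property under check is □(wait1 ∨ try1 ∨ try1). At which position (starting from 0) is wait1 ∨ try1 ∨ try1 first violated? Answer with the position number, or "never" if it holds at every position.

Check wait1 ∨ try1 ∨ try1 at each position in order: 0 ✓, 1 ✓.
At position 2 the labels are {}, so wait1 ∨ try1 ∨ try1 is false there. This is the first violation.

2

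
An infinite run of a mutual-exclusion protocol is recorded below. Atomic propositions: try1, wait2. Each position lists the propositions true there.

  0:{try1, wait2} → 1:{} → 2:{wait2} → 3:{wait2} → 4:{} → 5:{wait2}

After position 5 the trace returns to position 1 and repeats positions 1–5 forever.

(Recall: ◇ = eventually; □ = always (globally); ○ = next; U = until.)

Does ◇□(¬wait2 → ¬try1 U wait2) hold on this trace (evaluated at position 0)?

Satisfied

□(¬wait2 → ¬try1 U wait2) holds at position 0, which is reachable from 0, so ◇□(¬wait2 → ¬try1 U wait2) holds.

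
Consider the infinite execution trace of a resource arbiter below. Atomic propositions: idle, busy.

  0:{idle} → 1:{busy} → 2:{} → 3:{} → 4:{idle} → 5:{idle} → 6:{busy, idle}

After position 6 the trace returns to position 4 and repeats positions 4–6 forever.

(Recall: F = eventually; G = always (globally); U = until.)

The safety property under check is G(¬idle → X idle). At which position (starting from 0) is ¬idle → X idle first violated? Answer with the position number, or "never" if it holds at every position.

1

Check ¬idle → X idle at each position in order: 0 ✓.
At position 1 the labels are {busy} and the next position 2 has {}, so ¬idle → X idle is false there. This is the first violation.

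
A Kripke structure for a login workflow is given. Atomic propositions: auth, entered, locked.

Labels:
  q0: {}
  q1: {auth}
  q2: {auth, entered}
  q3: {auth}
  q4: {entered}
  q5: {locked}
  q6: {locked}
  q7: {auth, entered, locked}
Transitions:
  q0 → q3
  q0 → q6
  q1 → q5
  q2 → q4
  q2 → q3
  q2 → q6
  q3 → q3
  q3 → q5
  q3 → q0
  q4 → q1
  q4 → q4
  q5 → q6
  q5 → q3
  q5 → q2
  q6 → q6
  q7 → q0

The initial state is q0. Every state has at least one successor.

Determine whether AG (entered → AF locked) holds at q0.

States satisfying entered → AF locked: {q0, q1, q3, q5, q6, q7}.
States satisfying AG (entered → AF locked): {q6}.
q2 is reachable from q0 and violates entered → AF locked, so AG fails at q0.
q0 ∉ Sat(AG (entered → AF locked)).

No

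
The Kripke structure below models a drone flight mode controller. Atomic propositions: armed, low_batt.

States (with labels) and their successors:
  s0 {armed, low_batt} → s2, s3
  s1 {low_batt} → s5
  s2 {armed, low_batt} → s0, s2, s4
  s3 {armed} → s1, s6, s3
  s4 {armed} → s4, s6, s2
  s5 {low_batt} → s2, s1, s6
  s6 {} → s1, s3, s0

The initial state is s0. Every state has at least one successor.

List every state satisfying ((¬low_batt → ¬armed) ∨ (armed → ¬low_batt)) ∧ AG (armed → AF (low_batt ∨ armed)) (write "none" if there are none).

{s0, s1, s2, s3, s4, s5, s6}

States satisfying ¬low_batt: {s3, s4, s6}.
States satisfying ¬armed: {s1, s5, s6}.
States satisfying ¬low_batt → ¬armed: {s0, s1, s2, s5, s6}.
States satisfying armed → ¬low_batt: {s1, s3, s4, s5, s6}.
States satisfying (¬low_batt → ¬armed) ∨ (armed → ¬low_batt): {s0, s1, s2, s3, s4, s5, s6}.
States satisfying armed → AF (low_batt ∨ armed): {s0, s1, s2, s3, s4, s5, s6}.
States satisfying AG (armed → AF (low_batt ∨ armed)): {s0, s1, s2, s3, s4, s5, s6}.
States satisfying ((¬low_batt → ¬armed) ∨ (armed → ¬low_batt)) ∧ AG (armed → AF (low_batt ∨ armed)): {s0, s1, s2, s3, s4, s5, s6}.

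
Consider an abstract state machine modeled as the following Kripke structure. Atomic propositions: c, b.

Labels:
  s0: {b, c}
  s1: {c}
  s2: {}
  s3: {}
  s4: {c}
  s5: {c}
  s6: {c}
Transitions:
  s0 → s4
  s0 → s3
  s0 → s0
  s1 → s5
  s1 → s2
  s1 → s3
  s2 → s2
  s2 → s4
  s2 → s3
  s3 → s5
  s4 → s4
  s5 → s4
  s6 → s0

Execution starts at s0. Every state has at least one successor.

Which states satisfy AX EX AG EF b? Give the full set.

States satisfying EX AG EF b: ∅.
States satisfying AX EX AG EF b: ∅.

none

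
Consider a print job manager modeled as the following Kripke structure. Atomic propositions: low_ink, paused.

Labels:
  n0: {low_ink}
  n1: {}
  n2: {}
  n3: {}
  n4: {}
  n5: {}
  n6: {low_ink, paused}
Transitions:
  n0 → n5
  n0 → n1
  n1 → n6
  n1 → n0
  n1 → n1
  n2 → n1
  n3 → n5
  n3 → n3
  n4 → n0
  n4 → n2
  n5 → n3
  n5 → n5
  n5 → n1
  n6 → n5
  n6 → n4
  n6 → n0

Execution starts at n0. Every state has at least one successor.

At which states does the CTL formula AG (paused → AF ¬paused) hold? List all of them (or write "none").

States satisfying paused → AF ¬paused: {n0, n1, n2, n3, n4, n5, n6}.
States satisfying AG (paused → AF ¬paused): {n0, n1, n2, n3, n4, n5, n6}.

{n0, n1, n2, n3, n4, n5, n6}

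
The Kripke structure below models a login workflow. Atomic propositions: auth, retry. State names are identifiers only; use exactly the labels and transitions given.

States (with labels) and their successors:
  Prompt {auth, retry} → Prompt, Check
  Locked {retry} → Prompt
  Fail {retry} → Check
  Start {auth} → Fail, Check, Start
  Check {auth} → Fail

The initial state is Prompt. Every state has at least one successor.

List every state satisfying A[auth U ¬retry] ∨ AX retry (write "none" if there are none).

{Locked, Start, Check}

States satisfying auth: {Prompt, Start, Check}.
States satisfying ¬retry: {Start, Check}.
States satisfying A[auth U ¬retry]: {Start, Check}.
States satisfying retry: {Prompt, Locked, Fail}.
States satisfying AX retry: {Locked, Check}.
States satisfying A[auth U ¬retry] ∨ AX retry: {Locked, Start, Check}.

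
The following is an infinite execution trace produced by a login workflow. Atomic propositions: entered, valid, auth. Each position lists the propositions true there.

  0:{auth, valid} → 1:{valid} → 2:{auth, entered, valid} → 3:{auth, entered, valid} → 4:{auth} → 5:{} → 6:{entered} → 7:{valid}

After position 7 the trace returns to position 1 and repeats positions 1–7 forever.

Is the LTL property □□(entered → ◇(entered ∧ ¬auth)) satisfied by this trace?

Yes

□(entered → ◇(entered ∧ ¬auth)) holds at every position 0..7, and those are all positions ever visited, so □□(entered → ◇(entered ∧ ¬auth)) holds.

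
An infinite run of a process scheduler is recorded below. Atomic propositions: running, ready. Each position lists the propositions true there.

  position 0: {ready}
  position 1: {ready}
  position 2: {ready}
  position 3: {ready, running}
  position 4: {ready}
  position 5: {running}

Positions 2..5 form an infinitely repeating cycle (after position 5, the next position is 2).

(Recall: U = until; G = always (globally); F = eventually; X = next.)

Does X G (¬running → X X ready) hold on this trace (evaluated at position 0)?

Yes

The position after 0 is 1; G (¬running → X X ready) is true there.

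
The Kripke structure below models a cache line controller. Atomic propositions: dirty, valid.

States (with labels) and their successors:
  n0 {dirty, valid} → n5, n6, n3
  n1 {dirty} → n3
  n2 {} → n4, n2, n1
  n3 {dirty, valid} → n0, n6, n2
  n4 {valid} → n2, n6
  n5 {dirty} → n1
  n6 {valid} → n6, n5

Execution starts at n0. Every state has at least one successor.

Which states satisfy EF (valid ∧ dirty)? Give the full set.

States satisfying valid ∧ dirty: {n0, n3}.
States satisfying EF (valid ∧ dirty): {n0, n1, n2, n3, n4, n5, n6}.

{n0, n1, n2, n3, n4, n5, n6}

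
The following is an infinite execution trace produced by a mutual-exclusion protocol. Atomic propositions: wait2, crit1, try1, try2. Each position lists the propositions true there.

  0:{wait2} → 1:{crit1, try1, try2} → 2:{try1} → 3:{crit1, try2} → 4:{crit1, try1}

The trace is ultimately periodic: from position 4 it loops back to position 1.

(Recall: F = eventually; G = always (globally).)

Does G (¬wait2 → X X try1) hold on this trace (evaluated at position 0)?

Does not hold

¬wait2 → X X try1 must hold at every position from 0 onward. It fails at position 1, so G (¬wait2 → X X try1) is false.
Positions where ¬wait2 holds: 1, 2, 3, 4.
Check X X try1 at each: 1→fails, 2→ok, 3→ok, 4→ok.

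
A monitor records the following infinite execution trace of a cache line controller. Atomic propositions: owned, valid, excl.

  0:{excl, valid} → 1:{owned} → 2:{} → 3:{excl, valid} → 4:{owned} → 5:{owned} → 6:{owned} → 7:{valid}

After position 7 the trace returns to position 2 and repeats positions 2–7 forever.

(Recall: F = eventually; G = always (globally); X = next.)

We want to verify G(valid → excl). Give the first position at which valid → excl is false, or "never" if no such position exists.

Check valid → excl at each position in order: 0 ✓, 1 ✓, 2 ✓, 3 ✓, 4 ✓, 5 ✓, 6 ✓.
At position 7 the labels are {valid}, so valid → excl is false there. This is the first violation.

7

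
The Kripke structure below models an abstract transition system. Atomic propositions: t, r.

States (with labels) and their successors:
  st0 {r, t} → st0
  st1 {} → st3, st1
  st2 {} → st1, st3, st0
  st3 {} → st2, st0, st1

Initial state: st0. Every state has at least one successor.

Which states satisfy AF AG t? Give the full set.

{st0}

States satisfying AG t: {st0}.
States satisfying AF AG t: {st0}.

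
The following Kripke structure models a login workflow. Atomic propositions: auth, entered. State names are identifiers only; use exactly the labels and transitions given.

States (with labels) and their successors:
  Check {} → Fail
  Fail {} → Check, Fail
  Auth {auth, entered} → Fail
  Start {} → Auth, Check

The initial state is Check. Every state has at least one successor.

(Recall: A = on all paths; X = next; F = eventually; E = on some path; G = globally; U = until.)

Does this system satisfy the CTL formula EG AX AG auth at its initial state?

States satisfying AX AG auth: ∅.
States satisfying EG AX AG auth: ∅.
No suitable path/successor from Check witnesses the formula.
Check ∉ Sat(EG AX AG auth).

No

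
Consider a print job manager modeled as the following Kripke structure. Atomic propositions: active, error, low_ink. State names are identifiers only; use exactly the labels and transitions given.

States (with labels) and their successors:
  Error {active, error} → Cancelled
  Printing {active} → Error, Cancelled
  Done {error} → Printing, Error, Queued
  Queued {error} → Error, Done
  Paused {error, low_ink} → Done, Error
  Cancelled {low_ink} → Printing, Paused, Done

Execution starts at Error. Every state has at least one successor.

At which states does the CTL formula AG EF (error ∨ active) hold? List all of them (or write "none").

{Error, Printing, Done, Queued, Paused, Cancelled}

States satisfying EF (error ∨ active): {Error, Printing, Done, Queued, Paused, Cancelled}.
States satisfying AG EF (error ∨ active): {Error, Printing, Done, Queued, Paused, Cancelled}.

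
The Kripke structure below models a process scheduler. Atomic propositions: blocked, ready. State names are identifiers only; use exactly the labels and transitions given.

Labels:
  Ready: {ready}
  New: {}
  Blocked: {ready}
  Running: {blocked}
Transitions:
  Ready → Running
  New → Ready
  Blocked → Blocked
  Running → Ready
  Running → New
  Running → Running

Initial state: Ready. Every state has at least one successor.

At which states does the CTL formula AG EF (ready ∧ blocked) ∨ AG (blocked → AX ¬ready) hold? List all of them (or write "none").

{Blocked}

States satisfying EF (ready ∧ blocked): ∅.
States satisfying AG EF (ready ∧ blocked): ∅.
States satisfying blocked → AX ¬ready: {Ready, New, Blocked}.
States satisfying AG (blocked → AX ¬ready): {Blocked}.
States satisfying AG EF (ready ∧ blocked) ∨ AG (blocked → AX ¬ready): {Blocked}.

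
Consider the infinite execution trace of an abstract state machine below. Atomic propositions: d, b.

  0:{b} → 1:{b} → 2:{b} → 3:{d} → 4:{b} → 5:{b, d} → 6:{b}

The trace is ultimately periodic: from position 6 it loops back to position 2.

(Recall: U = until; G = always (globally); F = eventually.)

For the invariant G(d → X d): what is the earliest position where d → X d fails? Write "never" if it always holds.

3

Check d → X d at each position in order: 0 ✓, 1 ✓, 2 ✓.
At position 3 the labels are {d} and the next position 4 has {b}, so d → X d is false there. This is the first violation.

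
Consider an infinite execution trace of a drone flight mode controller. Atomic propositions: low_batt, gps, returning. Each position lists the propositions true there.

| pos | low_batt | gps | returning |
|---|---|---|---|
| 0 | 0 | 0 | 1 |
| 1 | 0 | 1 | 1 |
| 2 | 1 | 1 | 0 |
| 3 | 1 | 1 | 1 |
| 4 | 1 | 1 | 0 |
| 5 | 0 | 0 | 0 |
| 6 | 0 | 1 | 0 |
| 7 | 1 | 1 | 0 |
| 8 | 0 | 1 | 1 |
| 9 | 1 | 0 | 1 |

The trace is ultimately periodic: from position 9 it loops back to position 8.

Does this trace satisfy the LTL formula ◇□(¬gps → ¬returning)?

Violated

□(¬gps → ¬returning) is false at every position 0..9, so it never becomes true and ◇□(¬gps → ¬returning) fails.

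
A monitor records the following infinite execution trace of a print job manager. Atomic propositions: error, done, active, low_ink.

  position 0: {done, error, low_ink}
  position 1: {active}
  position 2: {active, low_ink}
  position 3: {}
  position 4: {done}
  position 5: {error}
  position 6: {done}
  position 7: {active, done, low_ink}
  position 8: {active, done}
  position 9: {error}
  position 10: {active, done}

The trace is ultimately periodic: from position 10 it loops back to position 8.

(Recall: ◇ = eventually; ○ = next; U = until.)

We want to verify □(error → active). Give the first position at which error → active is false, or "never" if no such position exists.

0

At position 0 the labels are {done, error, low_ink}, so error → active is false there. This is the first violation.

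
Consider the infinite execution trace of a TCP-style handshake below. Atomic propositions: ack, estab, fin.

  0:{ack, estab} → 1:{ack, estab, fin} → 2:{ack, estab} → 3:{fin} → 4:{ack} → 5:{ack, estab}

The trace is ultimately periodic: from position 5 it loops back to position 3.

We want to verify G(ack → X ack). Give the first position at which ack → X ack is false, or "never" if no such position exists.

2

Check ack → X ack at each position in order: 0 ✓, 1 ✓.
At position 2 the labels are {ack, estab} and the next position 3 has {fin}, so ack → X ack is false there. This is the first violation.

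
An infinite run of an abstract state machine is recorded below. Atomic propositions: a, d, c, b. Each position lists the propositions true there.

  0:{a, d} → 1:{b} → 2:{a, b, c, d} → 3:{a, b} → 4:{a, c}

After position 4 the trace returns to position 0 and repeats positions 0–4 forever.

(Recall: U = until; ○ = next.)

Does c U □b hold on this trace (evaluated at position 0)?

No

Walking from position 0: at position 0, □b has not yet held and c fails, so c U □b is false.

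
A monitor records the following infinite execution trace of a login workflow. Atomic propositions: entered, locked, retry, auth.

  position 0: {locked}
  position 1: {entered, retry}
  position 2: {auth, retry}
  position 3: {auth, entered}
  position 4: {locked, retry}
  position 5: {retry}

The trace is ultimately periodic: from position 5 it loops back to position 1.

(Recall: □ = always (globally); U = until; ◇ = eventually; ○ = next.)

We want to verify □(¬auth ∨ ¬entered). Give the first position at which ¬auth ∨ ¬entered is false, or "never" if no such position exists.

3

Check ¬auth ∨ ¬entered at each position in order: 0 ✓, 1 ✓, 2 ✓.
At position 3 the labels are {auth, entered}, so ¬auth ∨ ¬entered is false there. This is the first violation.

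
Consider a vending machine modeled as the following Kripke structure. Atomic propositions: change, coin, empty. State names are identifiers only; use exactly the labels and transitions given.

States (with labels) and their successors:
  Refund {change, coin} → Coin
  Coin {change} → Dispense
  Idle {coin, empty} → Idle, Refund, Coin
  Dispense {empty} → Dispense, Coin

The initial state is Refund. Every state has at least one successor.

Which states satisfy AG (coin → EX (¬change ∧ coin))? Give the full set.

{Coin, Dispense}

States satisfying coin → EX (¬change ∧ coin): {Coin, Idle, Dispense}.
States satisfying AG (coin → EX (¬change ∧ coin)): {Coin, Dispense}.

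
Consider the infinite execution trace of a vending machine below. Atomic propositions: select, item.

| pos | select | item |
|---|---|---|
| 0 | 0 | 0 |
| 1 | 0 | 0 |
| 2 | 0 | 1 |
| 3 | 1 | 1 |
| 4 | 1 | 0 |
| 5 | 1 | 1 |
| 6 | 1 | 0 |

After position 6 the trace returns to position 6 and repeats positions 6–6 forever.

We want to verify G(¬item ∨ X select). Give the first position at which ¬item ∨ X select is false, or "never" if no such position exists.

never

¬item ∨ X select holds at every position 0..6, and those are all the positions the trace ever visits, so the invariant G(¬item ∨ X select) is never violated.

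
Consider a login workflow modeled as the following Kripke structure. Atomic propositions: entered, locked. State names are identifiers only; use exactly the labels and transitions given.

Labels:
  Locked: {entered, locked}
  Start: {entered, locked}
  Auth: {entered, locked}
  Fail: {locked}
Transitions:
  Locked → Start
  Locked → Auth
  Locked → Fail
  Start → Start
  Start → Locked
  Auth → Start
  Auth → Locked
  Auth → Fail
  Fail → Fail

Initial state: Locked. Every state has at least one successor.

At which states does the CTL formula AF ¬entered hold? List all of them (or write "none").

States satisfying ¬entered: {Fail}.
States satisfying AF ¬entered: {Fail}.

{Fail}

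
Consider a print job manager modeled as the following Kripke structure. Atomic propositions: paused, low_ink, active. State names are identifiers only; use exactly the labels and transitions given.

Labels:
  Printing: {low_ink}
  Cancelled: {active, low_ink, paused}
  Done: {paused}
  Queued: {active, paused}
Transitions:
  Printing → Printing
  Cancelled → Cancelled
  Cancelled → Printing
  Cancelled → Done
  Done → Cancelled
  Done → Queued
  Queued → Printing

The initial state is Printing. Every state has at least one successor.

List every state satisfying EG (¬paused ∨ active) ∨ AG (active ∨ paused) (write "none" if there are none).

States satisfying ¬paused ∨ active: {Printing, Cancelled, Queued}.
States satisfying EG (¬paused ∨ active): {Printing, Cancelled, Queued}.
States satisfying active ∨ paused: {Cancelled, Done, Queued}.
States satisfying AG (active ∨ paused): ∅.
States satisfying EG (¬paused ∨ active) ∨ AG (active ∨ paused): {Printing, Cancelled, Queued}.

{Printing, Cancelled, Queued}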